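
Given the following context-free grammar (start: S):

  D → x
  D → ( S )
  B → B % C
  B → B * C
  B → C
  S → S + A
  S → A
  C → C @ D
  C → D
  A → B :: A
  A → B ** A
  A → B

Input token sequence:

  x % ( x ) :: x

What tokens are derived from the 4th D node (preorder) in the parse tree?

[S [A [B [B [C [D x]]] % [C [D ( [S [A [B [C [D x]]]]] )]]] :: [A [B [C [D x]]]]]]

x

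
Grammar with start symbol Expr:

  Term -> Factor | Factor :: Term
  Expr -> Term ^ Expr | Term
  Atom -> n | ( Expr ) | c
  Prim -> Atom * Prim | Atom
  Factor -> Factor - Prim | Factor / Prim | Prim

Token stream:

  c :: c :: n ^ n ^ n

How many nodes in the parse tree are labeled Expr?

3

[Expr [Term [Factor [Prim [Atom c]]] :: [Term [Factor [Prim [Atom c]]] :: [Term [Factor [Prim [Atom n]]]]]] ^ [Expr [Term [Factor [Prim [Atom n]]]] ^ [Expr [Term [Factor [Prim [Atom n]]]]]]]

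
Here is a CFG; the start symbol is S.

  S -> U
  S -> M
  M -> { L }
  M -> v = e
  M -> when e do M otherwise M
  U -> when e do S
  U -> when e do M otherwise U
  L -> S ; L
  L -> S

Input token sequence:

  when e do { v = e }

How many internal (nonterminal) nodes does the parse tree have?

[S [U when e do [S [M { [L [S [M v = e]]] }]]]]

7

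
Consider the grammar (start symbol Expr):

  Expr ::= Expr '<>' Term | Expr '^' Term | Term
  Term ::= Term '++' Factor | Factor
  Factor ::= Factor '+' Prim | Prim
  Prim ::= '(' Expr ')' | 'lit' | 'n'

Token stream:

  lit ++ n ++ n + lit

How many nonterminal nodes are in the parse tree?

[Expr [Term [Term [Term [Factor [Prim lit]]] ++ [Factor [Prim n]]] ++ [Factor [Factor [Prim n]] + [Prim lit]]]]

12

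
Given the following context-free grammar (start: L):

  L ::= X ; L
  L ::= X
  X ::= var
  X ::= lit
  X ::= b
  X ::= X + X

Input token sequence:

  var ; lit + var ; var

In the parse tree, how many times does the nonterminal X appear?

5

[L [X var] ; [L [X [X lit] + [X var]] ; [L [X var]]]]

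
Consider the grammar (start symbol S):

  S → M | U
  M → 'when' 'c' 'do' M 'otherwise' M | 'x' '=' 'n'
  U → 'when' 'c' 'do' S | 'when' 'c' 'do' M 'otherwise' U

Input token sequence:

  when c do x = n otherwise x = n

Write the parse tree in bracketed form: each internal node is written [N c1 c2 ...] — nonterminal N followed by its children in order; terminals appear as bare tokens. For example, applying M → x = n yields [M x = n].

[S [M when c do [M x = n] otherwise [M x = n]]]

S
M
when c do M otherwise M
when c do x = n otherwise M
when c do x = n otherwise x = n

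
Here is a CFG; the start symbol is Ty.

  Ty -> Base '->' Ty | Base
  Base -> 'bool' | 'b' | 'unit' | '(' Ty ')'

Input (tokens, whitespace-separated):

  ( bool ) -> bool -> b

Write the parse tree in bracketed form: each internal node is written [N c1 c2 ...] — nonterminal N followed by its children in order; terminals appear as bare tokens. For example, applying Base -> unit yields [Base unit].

[Ty [Base ( [Ty [Base bool]] )] -> [Ty [Base bool] -> [Ty [Base b]]]]

Ty
Base -> Ty
( Ty ) -> Ty
( Base ) -> Ty
( bool ) -> Ty
( bool ) -> Base -> Ty
( bool ) -> bool -> Ty
( bool ) -> bool -> Base
( bool ) -> bool -> b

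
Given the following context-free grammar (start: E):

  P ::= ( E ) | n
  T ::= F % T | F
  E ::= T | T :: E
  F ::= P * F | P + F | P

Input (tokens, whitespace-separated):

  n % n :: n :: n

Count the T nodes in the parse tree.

4

[E [T [F [P n]] % [T [F [P n]]]] :: [E [T [F [P n]]] :: [E [T [F [P n]]]]]]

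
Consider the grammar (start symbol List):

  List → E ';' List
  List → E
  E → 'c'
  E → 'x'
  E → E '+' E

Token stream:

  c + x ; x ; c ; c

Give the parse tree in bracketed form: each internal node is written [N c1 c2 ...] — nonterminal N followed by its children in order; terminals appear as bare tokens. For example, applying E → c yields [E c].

[List [E [E c] + [E x]] ; [List [E x] ; [List [E c] ; [List [E c]]]]]

List
E ; List
E + E ; List
c + E ; List
c + x ; List
c + x ; E ; List
c + x ; x ; List
c + x ; x ; E ; List
c + x ; x ; c ; List
c + x ; x ; c ; E
c + x ; x ; c ; c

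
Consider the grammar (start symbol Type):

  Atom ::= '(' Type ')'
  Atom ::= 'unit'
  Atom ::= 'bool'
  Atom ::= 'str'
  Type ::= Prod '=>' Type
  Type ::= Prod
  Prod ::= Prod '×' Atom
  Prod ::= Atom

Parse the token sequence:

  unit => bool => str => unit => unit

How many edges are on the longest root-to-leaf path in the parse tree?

[Type [Prod [Atom unit]] => [Type [Prod [Atom bool]] => [Type [Prod [Atom str]] => [Type [Prod [Atom unit]] => [Type [Prod [Atom unit]]]]]]]

7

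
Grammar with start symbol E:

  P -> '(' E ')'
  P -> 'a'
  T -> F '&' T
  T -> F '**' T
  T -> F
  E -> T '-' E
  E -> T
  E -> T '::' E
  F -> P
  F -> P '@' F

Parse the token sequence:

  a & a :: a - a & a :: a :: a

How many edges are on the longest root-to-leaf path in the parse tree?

[E [T [F [P a]] & [T [F [P a]]]] :: [E [T [F [P a]]] - [E [T [F [P a]] & [T [F [P a]]]] :: [E [T [F [P a]]] :: [E [T [F [P a]]]]]]]]

8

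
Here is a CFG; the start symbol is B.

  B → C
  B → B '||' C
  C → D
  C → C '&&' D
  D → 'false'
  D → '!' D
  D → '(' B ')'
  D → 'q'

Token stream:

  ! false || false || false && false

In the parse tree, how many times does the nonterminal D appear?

5

[B [B [B [C [D ! [D false]]]] || [C [D false]]] || [C [C [D false]] && [D false]]]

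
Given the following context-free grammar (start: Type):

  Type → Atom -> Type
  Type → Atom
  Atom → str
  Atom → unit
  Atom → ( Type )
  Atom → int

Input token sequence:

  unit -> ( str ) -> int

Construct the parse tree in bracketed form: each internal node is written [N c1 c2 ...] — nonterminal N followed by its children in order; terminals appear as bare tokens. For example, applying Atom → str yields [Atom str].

Type
Atom -> Type
unit -> Type
unit -> Atom -> Type
unit -> ( Type ) -> Type
unit -> ( Atom ) -> Type
unit -> ( str ) -> Type
unit -> ( str ) -> Atom
unit -> ( str ) -> int

[Type [Atom unit] -> [Type [Atom ( [Type [Atom str]] )] -> [Type [Atom int]]]]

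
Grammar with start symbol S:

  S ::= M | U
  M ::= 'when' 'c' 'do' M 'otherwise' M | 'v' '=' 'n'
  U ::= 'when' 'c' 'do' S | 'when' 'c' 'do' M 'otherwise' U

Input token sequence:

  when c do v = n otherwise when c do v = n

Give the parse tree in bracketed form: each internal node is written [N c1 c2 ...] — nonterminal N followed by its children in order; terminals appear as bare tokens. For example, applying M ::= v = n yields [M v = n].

[S [U when c do [M v = n] otherwise [U when c do [S [M v = n]]]]]

S
U
when c do M otherwise U
when c do v = n otherwise U
when c do v = n otherwise when c do S
when c do v = n otherwise when c do M
when c do v = n otherwise when c do v = n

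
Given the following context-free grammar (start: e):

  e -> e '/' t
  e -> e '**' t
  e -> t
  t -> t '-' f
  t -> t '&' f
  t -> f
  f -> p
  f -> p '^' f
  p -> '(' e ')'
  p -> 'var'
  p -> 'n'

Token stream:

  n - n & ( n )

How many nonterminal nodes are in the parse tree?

14

[e [t [t [t [f [p n]]] - [f [p n]]] & [f [p ( [e [t [f [p n]]]] )]]]]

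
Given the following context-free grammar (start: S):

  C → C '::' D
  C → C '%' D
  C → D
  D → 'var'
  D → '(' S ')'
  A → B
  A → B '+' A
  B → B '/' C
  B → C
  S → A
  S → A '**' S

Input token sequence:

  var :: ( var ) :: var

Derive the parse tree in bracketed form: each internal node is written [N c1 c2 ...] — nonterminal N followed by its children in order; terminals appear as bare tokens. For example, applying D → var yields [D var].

[S [A [B [C [C [C [D var]] :: [D ( [S [A [B [C [D var]]]]] )]] :: [D var]]]]]

S
A
B
C
C :: D
C :: D :: D
D :: D :: D
var :: D :: D
var :: ( S ) :: D
var :: ( A ) :: D
var :: ( B ) :: D
var :: ( C ) :: D
var :: ( D ) :: D
var :: ( var ) :: D
var :: ( var ) :: var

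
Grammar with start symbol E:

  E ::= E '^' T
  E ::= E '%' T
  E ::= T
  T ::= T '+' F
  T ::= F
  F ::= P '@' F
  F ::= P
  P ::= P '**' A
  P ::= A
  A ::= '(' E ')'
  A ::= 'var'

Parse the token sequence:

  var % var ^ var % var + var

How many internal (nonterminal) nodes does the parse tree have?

[E [E [E [E [T [F [P [A var]]]]] % [T [F [P [A var]]]]] ^ [T [F [P [A var]]]]] % [T [T [F [P [A var]]]] + [F [P [A var]]]]]

24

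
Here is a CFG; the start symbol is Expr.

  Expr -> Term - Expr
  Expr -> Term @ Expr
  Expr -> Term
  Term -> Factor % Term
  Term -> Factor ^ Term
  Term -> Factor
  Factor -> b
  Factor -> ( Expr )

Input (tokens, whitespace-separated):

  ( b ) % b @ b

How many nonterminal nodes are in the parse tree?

[Expr [Term [Factor ( [Expr [Term [Factor b]]] )] % [Term [Factor b]]] @ [Expr [Term [Factor b]]]]

11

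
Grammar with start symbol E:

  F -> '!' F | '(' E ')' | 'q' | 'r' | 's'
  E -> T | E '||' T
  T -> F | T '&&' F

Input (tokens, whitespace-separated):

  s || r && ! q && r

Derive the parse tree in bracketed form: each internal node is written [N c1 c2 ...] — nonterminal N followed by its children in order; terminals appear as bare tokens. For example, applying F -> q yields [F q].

E
E || T
T || T
F || T
s || T
s || T && F
s || T && F && F
s || F && F && F
s || r && F && F
s || r && ! F && F
s || r && ! q && F
s || r && ! q && r

[E [E [T [F s]]] || [T [T [T [F r]] && [F ! [F q]]] && [F r]]]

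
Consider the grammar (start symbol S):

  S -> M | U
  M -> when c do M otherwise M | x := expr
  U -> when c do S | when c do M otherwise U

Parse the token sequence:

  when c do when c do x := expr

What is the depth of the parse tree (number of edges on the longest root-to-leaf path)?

[S [U when c do [S [U when c do [S [M x := expr]]]]]]

6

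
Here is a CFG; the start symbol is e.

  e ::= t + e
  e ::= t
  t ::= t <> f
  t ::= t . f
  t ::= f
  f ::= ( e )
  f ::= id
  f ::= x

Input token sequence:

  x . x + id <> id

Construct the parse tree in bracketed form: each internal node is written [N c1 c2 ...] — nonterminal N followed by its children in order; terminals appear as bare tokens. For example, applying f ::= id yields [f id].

e
t + e
t . f + e
f . f + e
x . f + e
x . x + e
x . x + t
x . x + t <> f
x . x + f <> f
x . x + id <> f
x . x + id <> id

[e [t [t [f x]] . [f x]] + [e [t [t [f id]] <> [f id]]]]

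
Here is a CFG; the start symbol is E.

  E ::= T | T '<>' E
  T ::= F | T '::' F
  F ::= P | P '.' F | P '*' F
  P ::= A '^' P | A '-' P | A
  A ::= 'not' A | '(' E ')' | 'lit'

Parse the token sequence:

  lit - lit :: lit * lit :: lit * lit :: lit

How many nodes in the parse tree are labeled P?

[E [T [T [T [T [F [P [A lit] - [P [A lit]]]]] :: [F [P [A lit]] * [F [P [A lit]]]]] :: [F [P [A lit]] * [F [P [A lit]]]]] :: [F [P [A lit]]]]]

7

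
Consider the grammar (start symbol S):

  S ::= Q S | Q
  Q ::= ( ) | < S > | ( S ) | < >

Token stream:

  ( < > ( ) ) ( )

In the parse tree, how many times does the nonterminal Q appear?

[S [Q ( [S [Q < >] [S [Q ( )]]] )] [S [Q ( )]]]

4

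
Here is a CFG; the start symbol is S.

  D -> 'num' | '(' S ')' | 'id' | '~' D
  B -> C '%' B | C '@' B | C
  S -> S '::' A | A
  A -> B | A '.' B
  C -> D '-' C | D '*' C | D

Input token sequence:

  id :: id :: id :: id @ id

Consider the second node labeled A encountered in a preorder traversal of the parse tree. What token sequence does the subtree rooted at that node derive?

id

[S [S [S [S [A [B [C [D id]]]]] :: [A [B [C [D id]]]]] :: [A [B [C [D id]]]]] :: [A [B [C [D id]] @ [B [C [D id]]]]]]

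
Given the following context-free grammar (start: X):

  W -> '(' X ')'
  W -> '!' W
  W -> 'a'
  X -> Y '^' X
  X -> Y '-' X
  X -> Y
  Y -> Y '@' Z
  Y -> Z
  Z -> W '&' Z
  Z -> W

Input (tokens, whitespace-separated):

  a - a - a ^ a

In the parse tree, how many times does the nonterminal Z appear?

[X [Y [Z [W a]]] - [X [Y [Z [W a]]] - [X [Y [Z [W a]]] ^ [X [Y [Z [W a]]]]]]]

4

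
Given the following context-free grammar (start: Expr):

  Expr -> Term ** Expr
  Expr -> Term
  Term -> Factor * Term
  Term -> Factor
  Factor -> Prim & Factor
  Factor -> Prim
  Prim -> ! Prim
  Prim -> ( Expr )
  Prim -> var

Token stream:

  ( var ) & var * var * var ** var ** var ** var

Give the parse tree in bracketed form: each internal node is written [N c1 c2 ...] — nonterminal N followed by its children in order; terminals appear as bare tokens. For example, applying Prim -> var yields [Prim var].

[Expr [Term [Factor [Prim ( [Expr [Term [Factor [Prim var]]]] )] & [Factor [Prim var]]] * [Term [Factor [Prim var]] * [Term [Factor [Prim var]]]]] ** [Expr [Term [Factor [Prim var]]] ** [Expr [Term [Factor [Prim var]]] ** [Expr [Term [Factor [Prim var]]]]]]]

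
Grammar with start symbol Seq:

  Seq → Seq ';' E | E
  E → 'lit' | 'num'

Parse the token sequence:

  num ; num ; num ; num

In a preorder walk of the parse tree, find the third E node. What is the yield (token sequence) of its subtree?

[Seq [Seq [Seq [Seq [E num]] ; [E num]] ; [E num]] ; [E num]]

num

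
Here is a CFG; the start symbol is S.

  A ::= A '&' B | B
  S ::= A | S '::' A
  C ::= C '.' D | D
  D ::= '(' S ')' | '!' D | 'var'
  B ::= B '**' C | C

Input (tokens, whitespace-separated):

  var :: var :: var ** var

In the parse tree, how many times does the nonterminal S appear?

3

[S [S [S [A [B [C [D var]]]]] :: [A [B [C [D var]]]]] :: [A [B [B [C [D var]]] ** [C [D var]]]]]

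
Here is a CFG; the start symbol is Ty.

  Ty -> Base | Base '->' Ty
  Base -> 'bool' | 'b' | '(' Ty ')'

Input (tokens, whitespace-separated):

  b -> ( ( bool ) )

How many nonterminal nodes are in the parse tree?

[Ty [Base b] -> [Ty [Base ( [Ty [Base ( [Ty [Base bool]] )]] )]]]

8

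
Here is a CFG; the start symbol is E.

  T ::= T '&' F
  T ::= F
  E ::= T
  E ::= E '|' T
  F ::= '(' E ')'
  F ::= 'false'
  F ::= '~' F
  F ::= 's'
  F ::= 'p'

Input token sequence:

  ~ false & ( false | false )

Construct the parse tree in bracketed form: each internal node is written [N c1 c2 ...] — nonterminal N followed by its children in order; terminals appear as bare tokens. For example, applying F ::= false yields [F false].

[E [T [T [F ~ [F false]]] & [F ( [E [E [T [F false]]] | [T [F false]]] )]]]

E
T
T & F
F & F
~ F & F
~ false & F
~ false & ( E )
~ false & ( E | T )
~ false & ( T | T )
~ false & ( F | T )
~ false & ( false | T )
~ false & ( false | F )
~ false & ( false | false )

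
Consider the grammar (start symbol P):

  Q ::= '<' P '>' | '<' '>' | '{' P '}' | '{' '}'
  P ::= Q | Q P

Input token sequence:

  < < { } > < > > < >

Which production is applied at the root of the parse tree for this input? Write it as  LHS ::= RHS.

P ::= Q P

[P [Q < [P [Q < [P [Q { }]] >] [P [Q < >]]] >] [P [Q < >]]]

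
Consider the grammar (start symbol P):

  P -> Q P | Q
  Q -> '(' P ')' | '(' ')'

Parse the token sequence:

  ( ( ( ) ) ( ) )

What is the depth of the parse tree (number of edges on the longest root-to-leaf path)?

[P [Q ( [P [Q ( [P [Q ( )]] )] [P [Q ( )]]] )]]

6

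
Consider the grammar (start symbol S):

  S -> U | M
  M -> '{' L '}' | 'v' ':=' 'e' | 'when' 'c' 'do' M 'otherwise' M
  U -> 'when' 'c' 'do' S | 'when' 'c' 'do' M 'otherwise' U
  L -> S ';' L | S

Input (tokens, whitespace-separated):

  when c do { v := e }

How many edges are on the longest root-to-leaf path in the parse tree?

7

[S [U when c do [S [M { [L [S [M v := e]]] }]]]]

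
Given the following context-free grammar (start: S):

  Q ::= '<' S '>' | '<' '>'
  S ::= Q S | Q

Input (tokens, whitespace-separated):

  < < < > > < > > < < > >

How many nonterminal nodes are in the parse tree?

[S [Q < [S [Q < [S [Q < >]] >] [S [Q < >]]] >] [S [Q < [S [Q < >]] >]]]

12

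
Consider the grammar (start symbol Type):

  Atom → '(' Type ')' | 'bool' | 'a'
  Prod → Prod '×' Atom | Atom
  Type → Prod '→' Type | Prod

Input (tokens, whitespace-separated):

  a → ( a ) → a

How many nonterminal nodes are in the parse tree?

12

[Type [Prod [Atom a]] → [Type [Prod [Atom ( [Type [Prod [Atom a]]] )]] → [Type [Prod [Atom a]]]]]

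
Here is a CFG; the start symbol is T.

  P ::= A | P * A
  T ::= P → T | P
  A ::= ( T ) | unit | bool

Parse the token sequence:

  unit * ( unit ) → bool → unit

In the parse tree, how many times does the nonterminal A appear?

[T [P [P [A unit]] * [A ( [T [P [A unit]]] )]] → [T [P [A bool]] → [T [P [A unit]]]]]

5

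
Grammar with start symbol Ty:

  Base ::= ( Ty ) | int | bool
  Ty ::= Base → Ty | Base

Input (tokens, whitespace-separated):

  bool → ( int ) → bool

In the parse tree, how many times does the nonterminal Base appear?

4

[Ty [Base bool] → [Ty [Base ( [Ty [Base int]] )] → [Ty [Base bool]]]]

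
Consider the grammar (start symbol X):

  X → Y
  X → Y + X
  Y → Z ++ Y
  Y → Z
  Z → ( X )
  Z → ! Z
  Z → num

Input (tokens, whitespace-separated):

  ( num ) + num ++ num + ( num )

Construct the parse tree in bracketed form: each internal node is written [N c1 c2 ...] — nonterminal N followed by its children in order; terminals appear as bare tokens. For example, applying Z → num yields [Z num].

X
Y + X
Z + X
( X ) + X
( Y ) + X
( Z ) + X
( num ) + X
( num ) + Y + X
( num ) + Z ++ Y + X
( num ) + num ++ Y + X
( num ) + num ++ Z + X
( num ) + num ++ num + X
( num ) + num ++ num + Y
( num ) + num ++ num + Z
( num ) + num ++ num + ( X )
( num ) + num ++ num + ( Y )
( num ) + num ++ num + ( Z )
( num ) + num ++ num + ( num )

[X [Y [Z ( [X [Y [Z num]]] )]] + [X [Y [Z num] ++ [Y [Z num]]] + [X [Y [Z ( [X [Y [Z num]]] )]]]]]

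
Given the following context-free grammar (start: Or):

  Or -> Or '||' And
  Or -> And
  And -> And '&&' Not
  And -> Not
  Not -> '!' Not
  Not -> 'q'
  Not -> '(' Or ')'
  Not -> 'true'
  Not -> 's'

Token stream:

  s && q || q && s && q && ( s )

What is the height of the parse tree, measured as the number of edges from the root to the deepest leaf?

[Or [Or [And [And [Not s]] && [Not q]]] || [And [And [And [And [Not q]] && [Not s]] && [Not q]] && [Not ( [Or [And [Not s]]] )]]]

6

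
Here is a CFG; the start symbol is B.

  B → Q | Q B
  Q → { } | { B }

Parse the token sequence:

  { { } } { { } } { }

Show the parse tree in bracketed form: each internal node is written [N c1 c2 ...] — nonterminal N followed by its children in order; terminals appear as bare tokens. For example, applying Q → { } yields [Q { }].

B
Q B
{ B } B
{ Q } B
{ { } } B
{ { } } Q B
{ { } } { B } B
{ { } } { Q } B
{ { } } { { } } B
{ { } } { { } } Q
{ { } } { { } } { }

[B [Q { [B [Q { }]] }] [B [Q { [B [Q { }]] }] [B [Q { }]]]]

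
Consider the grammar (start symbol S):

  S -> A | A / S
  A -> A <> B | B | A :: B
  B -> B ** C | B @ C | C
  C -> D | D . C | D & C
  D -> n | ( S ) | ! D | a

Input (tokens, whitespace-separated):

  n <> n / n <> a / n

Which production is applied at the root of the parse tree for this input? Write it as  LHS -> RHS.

S -> A / S

[S [A [A [B [C [D n]]]] <> [B [C [D n]]]] / [S [A [A [B [C [D n]]]] <> [B [C [D a]]]] / [S [A [B [C [D n]]]]]]]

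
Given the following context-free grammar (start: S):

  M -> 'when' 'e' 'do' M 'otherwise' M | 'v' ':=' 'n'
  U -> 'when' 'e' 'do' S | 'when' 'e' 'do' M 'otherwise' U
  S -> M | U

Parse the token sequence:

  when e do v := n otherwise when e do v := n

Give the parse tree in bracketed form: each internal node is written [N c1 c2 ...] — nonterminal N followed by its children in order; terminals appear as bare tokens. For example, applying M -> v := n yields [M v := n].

[S [U when e do [M v := n] otherwise [U when e do [S [M v := n]]]]]

S
U
when e do M otherwise U
when e do v := n otherwise U
when e do v := n otherwise when e do S
when e do v := n otherwise when e do M
when e do v := n otherwise when e do v := n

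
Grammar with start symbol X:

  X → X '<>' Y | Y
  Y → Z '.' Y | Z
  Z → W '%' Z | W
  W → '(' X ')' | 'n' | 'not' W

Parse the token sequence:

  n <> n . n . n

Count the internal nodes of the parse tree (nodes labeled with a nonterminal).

14

[X [X [Y [Z [W n]]]] <> [Y [Z [W n]] . [Y [Z [W n]] . [Y [Z [W n]]]]]]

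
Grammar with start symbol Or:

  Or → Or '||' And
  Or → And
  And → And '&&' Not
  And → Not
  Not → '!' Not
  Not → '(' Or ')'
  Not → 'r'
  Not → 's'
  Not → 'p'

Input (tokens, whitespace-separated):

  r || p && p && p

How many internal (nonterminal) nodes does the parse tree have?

[Or [Or [And [Not r]]] || [And [And [And [Not p]] && [Not p]] && [Not p]]]

10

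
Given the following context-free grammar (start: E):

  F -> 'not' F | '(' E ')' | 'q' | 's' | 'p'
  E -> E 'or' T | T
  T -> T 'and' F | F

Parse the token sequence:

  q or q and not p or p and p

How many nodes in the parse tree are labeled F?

6

[E [E [E [T [F q]]] or [T [T [F q]] and [F not [F p]]]] or [T [T [F p]] and [F p]]]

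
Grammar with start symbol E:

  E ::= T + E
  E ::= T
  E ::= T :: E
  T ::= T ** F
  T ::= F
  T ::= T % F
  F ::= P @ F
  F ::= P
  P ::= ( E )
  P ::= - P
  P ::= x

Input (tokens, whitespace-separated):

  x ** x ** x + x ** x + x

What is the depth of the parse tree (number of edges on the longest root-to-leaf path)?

[E [T [T [T [F [P x]]] ** [F [P x]]] ** [F [P x]]] + [E [T [T [F [P x]]] ** [F [P x]]] + [E [T [F [P x]]]]]]

6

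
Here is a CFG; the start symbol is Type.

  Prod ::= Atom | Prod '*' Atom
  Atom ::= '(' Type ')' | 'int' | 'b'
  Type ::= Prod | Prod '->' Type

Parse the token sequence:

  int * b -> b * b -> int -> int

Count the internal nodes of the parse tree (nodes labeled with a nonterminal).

[Type [Prod [Prod [Atom int]] * [Atom b]] -> [Type [Prod [Prod [Atom b]] * [Atom b]] -> [Type [Prod [Atom int]] -> [Type [Prod [Atom int]]]]]]

16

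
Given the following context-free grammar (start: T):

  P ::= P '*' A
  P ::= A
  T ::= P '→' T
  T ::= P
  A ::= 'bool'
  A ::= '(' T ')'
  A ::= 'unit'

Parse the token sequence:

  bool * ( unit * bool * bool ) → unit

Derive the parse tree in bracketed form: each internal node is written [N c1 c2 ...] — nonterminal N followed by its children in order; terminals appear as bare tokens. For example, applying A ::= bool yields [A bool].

[T [P [P [A bool]] * [A ( [T [P [P [P [A unit]] * [A bool]] * [A bool]]] )]] → [T [P [A unit]]]]

T
P → T
P * A → T
A * A → T
bool * A → T
bool * ( T ) → T
bool * ( P ) → T
bool * ( P * A ) → T
bool * ( P * A * A ) → T
bool * ( A * A * A ) → T
bool * ( unit * A * A ) → T
bool * ( unit * bool * A ) → T
bool * ( unit * bool * bool ) → T
bool * ( unit * bool * bool ) → P
bool * ( unit * bool * bool ) → A
bool * ( unit * bool * bool ) → unit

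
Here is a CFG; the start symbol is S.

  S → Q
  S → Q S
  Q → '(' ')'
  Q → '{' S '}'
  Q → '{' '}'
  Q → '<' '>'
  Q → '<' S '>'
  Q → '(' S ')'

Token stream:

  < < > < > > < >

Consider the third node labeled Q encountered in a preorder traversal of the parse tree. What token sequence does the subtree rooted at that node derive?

< >

[S [Q < [S [Q < >] [S [Q < >]]] >] [S [Q < >]]]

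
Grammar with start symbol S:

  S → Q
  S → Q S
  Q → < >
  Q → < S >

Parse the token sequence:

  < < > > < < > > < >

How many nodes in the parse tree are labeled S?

[S [Q < [S [Q < >]] >] [S [Q < [S [Q < >]] >] [S [Q < >]]]]

5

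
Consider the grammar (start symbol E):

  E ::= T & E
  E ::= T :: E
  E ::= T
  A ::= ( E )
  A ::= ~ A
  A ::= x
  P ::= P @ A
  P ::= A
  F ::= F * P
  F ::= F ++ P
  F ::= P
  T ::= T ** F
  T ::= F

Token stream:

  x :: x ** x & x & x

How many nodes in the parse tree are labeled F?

[E [T [F [P [A x]]]] :: [E [T [T [F [P [A x]]]] ** [F [P [A x]]]] & [E [T [F [P [A x]]]] & [E [T [F [P [A x]]]]]]]]

5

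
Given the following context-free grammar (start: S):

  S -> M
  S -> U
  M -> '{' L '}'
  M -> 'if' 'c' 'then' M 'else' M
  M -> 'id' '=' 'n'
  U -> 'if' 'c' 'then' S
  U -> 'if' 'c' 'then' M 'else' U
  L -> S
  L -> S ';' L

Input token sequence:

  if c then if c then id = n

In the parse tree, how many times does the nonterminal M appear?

[S [U if c then [S [U if c then [S [M id = n]]]]]]

1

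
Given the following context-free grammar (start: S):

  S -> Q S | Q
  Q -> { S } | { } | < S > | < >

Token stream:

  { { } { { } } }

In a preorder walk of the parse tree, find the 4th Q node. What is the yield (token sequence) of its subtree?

{ }

[S [Q { [S [Q { }] [S [Q { [S [Q { }]] }]]] }]]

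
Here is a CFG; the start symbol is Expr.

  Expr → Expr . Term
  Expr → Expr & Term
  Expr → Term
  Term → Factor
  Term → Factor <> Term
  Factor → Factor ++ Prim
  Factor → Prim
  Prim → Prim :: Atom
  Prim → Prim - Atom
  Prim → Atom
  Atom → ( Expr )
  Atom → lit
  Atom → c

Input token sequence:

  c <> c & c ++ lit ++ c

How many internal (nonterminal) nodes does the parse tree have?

20

[Expr [Expr [Term [Factor [Prim [Atom c]]] <> [Term [Factor [Prim [Atom c]]]]]] & [Term [Factor [Factor [Factor [Prim [Atom c]]] ++ [Prim [Atom lit]]] ++ [Prim [Atom c]]]]]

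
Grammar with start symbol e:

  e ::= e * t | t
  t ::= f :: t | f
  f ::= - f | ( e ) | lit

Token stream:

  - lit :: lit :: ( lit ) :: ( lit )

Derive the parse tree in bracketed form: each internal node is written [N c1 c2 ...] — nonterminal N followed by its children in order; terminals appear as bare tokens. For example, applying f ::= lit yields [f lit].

e
t
f :: t
- f :: t
- lit :: t
- lit :: f :: t
- lit :: lit :: t
- lit :: lit :: f :: t
- lit :: lit :: ( e ) :: t
- lit :: lit :: ( t ) :: t
- lit :: lit :: ( f ) :: t
- lit :: lit :: ( lit ) :: t
- lit :: lit :: ( lit ) :: f
- lit :: lit :: ( lit ) :: ( e )
- lit :: lit :: ( lit ) :: ( t )
- lit :: lit :: ( lit ) :: ( f )
- lit :: lit :: ( lit ) :: ( lit )

[e [t [f - [f lit]] :: [t [f lit] :: [t [f ( [e [t [f lit]]] )] :: [t [f ( [e [t [f lit]]] )]]]]]]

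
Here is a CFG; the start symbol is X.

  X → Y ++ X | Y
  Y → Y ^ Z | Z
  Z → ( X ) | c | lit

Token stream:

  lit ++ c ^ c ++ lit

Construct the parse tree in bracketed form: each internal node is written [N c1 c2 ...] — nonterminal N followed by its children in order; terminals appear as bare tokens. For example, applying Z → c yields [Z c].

[X [Y [Z lit]] ++ [X [Y [Y [Z c]] ^ [Z c]] ++ [X [Y [Z lit]]]]]

X
Y ++ X
Z ++ X
lit ++ X
lit ++ Y ++ X
lit ++ Y ^ Z ++ X
lit ++ Z ^ Z ++ X
lit ++ c ^ Z ++ X
lit ++ c ^ c ++ X
lit ++ c ^ c ++ Y
lit ++ c ^ c ++ Z
lit ++ c ^ c ++ lit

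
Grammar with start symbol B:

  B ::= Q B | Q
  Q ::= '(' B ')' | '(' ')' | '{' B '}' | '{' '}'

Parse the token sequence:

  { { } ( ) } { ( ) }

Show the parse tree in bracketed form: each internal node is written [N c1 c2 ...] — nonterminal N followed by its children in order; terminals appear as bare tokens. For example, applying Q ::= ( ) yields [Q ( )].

[B [Q { [B [Q { }] [B [Q ( )]]] }] [B [Q { [B [Q ( )]] }]]]

B
Q B
{ B } B
{ Q B } B
{ { } B } B
{ { } Q } B
{ { } ( ) } B
{ { } ( ) } Q
{ { } ( ) } { B }
{ { } ( ) } { Q }
{ { } ( ) } { ( ) }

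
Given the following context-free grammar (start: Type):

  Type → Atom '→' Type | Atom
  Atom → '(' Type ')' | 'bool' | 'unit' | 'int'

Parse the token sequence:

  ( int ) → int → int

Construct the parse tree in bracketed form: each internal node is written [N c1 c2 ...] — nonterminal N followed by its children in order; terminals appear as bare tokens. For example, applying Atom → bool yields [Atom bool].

[Type [Atom ( [Type [Atom int]] )] → [Type [Atom int] → [Type [Atom int]]]]

Type
Atom → Type
( Type ) → Type
( Atom ) → Type
( int ) → Type
( int ) → Atom → Type
( int ) → int → Type
( int ) → int → Atom
( int ) → int → int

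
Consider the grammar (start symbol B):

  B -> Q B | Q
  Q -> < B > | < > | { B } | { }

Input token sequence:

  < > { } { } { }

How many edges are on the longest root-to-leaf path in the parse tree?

[B [Q < >] [B [Q { }] [B [Q { }] [B [Q { }]]]]]

5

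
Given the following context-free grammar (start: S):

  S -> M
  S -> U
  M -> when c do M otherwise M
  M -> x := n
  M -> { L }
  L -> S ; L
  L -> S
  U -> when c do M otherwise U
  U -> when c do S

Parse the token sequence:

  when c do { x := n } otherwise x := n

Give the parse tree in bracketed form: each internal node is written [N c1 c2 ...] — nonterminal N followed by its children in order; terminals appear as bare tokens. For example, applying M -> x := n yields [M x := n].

[S [M when c do [M { [L [S [M x := n]]] }] otherwise [M x := n]]]

S
M
when c do M otherwise M
when c do { L } otherwise M
when c do { S } otherwise M
when c do { M } otherwise M
when c do { x := n } otherwise M
when c do { x := n } otherwise x := n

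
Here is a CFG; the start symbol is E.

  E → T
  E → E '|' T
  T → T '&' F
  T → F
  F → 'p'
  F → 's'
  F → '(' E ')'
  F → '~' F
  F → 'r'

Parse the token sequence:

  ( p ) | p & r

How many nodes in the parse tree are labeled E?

3

[E [E [T [F ( [E [T [F p]]] )]]] | [T [T [F p]] & [F r]]]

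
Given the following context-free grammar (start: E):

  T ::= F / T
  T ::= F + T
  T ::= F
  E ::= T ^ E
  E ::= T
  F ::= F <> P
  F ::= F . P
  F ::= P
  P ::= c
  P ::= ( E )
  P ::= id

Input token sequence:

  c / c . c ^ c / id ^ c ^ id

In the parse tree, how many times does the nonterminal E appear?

4

[E [T [F [P c]] / [T [F [F [P c]] . [P c]]]] ^ [E [T [F [P c]] / [T [F [P id]]]] ^ [E [T [F [P c]]] ^ [E [T [F [P id]]]]]]]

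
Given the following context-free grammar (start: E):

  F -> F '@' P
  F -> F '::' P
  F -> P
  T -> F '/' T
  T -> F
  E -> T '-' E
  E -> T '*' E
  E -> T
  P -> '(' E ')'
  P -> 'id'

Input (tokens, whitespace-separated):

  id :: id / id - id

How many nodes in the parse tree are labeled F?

[E [T [F [F [P id]] :: [P id]] / [T [F [P id]]]] - [E [T [F [P id]]]]]

4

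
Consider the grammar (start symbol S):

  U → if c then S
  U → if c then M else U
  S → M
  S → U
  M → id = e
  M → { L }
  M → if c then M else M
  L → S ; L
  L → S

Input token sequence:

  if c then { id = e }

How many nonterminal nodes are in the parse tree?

[S [U if c then [S [M { [L [S [M id = e]]] }]]]]

7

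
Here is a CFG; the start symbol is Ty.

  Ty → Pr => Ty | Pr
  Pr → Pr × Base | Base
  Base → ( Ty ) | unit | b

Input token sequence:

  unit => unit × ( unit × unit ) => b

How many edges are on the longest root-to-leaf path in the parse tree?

[Ty [Pr [Base unit]] => [Ty [Pr [Pr [Base unit]] × [Base ( [Ty [Pr [Pr [Base unit]] × [Base unit]]] )]] => [Ty [Pr [Base b]]]]]

8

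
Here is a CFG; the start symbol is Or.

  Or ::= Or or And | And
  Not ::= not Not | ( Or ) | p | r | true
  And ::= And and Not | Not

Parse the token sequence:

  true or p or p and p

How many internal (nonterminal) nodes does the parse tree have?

[Or [Or [Or [And [Not true]]] or [And [Not p]]] or [And [And [Not p]] and [Not p]]]

11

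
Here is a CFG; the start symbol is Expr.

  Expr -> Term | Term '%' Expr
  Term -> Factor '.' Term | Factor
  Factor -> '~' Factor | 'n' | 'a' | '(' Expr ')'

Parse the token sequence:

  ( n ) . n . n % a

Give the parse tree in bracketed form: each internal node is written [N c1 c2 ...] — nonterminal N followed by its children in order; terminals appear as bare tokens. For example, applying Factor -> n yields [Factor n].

[Expr [Term [Factor ( [Expr [Term [Factor n]]] )] . [Term [Factor n] . [Term [Factor n]]]] % [Expr [Term [Factor a]]]]

Expr
Term % Expr
Factor . Term % Expr
( Expr ) . Term % Expr
( Term ) . Term % Expr
( Factor ) . Term % Expr
( n ) . Term % Expr
( n ) . Factor . Term % Expr
( n ) . n . Term % Expr
( n ) . n . Factor % Expr
( n ) . n . n % Expr
( n ) . n . n % Term
( n ) . n . n % Factor
( n ) . n . n % a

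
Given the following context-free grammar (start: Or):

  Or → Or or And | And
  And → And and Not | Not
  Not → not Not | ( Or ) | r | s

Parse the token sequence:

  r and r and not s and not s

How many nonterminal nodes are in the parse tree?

11

[Or [And [And [And [And [Not r]] and [Not r]] and [Not not [Not s]]] and [Not not [Not s]]]]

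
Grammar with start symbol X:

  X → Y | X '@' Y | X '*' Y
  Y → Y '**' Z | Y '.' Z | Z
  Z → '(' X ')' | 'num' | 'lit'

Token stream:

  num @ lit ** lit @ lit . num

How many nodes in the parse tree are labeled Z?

5

[X [X [X [Y [Z num]]] @ [Y [Y [Z lit]] ** [Z lit]]] @ [Y [Y [Z lit]] . [Z num]]]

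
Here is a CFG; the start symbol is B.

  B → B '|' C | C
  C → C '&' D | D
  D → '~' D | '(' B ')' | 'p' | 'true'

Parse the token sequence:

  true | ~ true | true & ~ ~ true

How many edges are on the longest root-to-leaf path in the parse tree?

[B [B [B [C [D true]]] | [C [D ~ [D true]]]] | [C [C [D true]] & [D ~ [D ~ [D true]]]]]

5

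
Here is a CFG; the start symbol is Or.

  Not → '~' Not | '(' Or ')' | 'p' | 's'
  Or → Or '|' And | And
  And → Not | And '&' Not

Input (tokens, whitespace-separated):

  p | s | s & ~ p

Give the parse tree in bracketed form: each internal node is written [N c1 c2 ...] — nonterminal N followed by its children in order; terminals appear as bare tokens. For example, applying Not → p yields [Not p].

[Or [Or [Or [And [Not p]]] | [And [Not s]]] | [And [And [Not s]] & [Not ~ [Not p]]]]

Or
Or | And
Or | And | And
And | And | And
Not | And | And
p | And | And
p | Not | And
p | s | And
p | s | And & Not
p | s | Not & Not
p | s | s & Not
p | s | s & ~ Not
p | s | s & ~ p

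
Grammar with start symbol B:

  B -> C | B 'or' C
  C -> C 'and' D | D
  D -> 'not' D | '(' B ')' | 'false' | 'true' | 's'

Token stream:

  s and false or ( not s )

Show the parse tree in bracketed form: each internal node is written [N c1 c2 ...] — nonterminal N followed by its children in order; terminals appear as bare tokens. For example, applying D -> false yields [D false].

[B [B [C [C [D s]] and [D false]]] or [C [D ( [B [C [D not [D s]]]] )]]]

B
B or C
C or C
C and D or C
D and D or C
s and D or C
s and false or C
s and false or D
s and false or ( B )
s and false or ( C )
s and false or ( D )
s and false or ( not D )
s and false or ( not s )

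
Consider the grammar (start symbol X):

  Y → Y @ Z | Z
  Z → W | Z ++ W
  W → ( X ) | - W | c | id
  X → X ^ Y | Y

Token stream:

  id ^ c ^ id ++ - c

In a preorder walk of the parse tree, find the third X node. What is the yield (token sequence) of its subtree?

id

[X [X [X [Y [Z [W id]]]] ^ [Y [Z [W c]]]] ^ [Y [Z [Z [W id]] ++ [W - [W c]]]]]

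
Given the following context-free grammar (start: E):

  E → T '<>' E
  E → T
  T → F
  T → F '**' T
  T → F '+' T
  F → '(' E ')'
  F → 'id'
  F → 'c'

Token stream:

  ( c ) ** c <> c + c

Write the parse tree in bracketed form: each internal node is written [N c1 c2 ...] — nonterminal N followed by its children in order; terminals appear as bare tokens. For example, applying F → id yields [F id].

E
T <> E
F ** T <> E
( E ) ** T <> E
( T ) ** T <> E
( F ) ** T <> E
( c ) ** T <> E
( c ) ** F <> E
( c ) ** c <> E
( c ) ** c <> T
( c ) ** c <> F + T
( c ) ** c <> c + T
( c ) ** c <> c + F
( c ) ** c <> c + c

[E [T [F ( [E [T [F c]]] )] ** [T [F c]]] <> [E [T [F c] + [T [F c]]]]]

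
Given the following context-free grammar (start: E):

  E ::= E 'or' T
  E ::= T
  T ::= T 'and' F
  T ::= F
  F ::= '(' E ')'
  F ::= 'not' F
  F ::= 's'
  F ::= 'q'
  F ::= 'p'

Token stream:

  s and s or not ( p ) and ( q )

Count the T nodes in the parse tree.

6

[E [E [T [T [F s]] and [F s]]] or [T [T [F not [F ( [E [T [F p]]] )]]] and [F ( [E [T [F q]]] )]]]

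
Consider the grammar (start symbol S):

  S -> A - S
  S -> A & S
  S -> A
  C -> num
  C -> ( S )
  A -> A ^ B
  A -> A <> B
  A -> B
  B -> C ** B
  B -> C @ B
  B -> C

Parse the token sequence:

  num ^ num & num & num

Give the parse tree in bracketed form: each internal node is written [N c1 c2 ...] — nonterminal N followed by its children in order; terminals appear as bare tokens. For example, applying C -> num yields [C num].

[S [A [A [B [C num]]] ^ [B [C num]]] & [S [A [B [C num]]] & [S [A [B [C num]]]]]]

S
A & S
A ^ B & S
B ^ B & S
C ^ B & S
num ^ B & S
num ^ C & S
num ^ num & S
num ^ num & A & S
num ^ num & B & S
num ^ num & C & S
num ^ num & num & S
num ^ num & num & A
num ^ num & num & B
num ^ num & num & C
num ^ num & num & num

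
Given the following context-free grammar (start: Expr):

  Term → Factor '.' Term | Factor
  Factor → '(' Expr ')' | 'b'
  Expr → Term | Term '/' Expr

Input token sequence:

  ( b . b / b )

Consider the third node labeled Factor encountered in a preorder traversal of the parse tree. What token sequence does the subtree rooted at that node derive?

[Expr [Term [Factor ( [Expr [Term [Factor b] . [Term [Factor b]]] / [Expr [Term [Factor b]]]] )]]]

b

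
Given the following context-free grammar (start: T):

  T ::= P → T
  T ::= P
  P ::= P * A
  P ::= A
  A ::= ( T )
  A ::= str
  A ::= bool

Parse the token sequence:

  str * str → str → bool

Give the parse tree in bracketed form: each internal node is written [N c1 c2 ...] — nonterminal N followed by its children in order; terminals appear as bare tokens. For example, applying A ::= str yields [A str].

T
P → T
P * A → T
A * A → T
str * A → T
str * str → T
str * str → P → T
str * str → A → T
str * str → str → T
str * str → str → P
str * str → str → A
str * str → str → bool

[T [P [P [A str]] * [A str]] → [T [P [A str]] → [T [P [A bool]]]]]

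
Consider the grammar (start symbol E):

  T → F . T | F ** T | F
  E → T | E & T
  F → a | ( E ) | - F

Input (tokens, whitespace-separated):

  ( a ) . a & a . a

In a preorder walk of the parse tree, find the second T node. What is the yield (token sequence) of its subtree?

[E [E [T [F ( [E [T [F a]]] )] . [T [F a]]]] & [T [F a] . [T [F a]]]]

a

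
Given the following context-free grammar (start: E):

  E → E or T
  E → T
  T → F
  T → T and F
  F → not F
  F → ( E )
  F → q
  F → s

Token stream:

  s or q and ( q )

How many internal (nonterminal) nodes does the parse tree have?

[E [E [T [F s]]] or [T [T [F q]] and [F ( [E [T [F q]]] )]]]

11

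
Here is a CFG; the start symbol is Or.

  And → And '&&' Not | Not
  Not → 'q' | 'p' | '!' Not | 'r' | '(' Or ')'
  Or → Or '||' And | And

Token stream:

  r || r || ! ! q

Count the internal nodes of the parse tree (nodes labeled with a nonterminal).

11

[Or [Or [Or [And [Not r]]] || [And [Not r]]] || [And [Not ! [Not ! [Not q]]]]]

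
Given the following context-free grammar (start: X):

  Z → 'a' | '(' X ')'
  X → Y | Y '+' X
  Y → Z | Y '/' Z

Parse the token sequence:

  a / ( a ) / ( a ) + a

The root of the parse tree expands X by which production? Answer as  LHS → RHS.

X → Y '+' X

[X [Y [Y [Y [Z a]] / [Z ( [X [Y [Z a]]] )]] / [Z ( [X [Y [Z a]]] )]] + [X [Y [Z a]]]]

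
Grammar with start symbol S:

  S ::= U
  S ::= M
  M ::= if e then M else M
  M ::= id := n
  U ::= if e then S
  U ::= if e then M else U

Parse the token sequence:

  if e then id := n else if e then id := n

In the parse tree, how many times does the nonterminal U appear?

2

[S [U if e then [M id := n] else [U if e then [S [M id := n]]]]]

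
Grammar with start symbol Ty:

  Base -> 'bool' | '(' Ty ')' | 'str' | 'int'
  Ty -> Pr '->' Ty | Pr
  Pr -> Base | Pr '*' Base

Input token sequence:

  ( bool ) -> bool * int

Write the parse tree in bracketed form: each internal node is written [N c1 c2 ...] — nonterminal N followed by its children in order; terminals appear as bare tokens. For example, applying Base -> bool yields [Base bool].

[Ty [Pr [Base ( [Ty [Pr [Base bool]]] )]] -> [Ty [Pr [Pr [Base bool]] * [Base int]]]]

Ty
Pr -> Ty
Base -> Ty
( Ty ) -> Ty
( Pr ) -> Ty
( Base ) -> Ty
( bool ) -> Ty
( bool ) -> Pr
( bool ) -> Pr * Base
( bool ) -> Base * Base
( bool ) -> bool * Base
( bool ) -> bool * int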